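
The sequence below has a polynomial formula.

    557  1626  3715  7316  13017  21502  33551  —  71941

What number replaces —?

50040

Using the first 7 terms:
Δ: 1069, 2089, 3601, 5701, 8485, 12049
Δ²: 1020, 1512, 2100, 2784, 3564
Δ³: 492, 588, 684, 780
Δ⁴: 96, 96, 96
Constant fourth difference = 96.
Extend forward: 780 + 96 = 876;  3564 + 876 = 4440;  12049 + 4440 = 16489;  33551 + 16489 = 50040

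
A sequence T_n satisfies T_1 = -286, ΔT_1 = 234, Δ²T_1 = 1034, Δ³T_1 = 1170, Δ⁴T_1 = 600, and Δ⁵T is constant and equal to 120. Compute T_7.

49748

Build the table forward from the leading diagonal:
Δ⁵: 120, 120, 120, 120, 120, 120, 120
Δ⁴: 600, 720, 840, 960, 1080, 1200, 1320
Δ³: 1170, 1770, 2490, 3330, 4290, 5370, 6570
Δ²: 1034, 2204, 3974, 6464, 9794, 14084, 19454
Δ: 234, 1268, 3472, 7446, 13910, 23704, 37788
T: -286, -52, 1216, 4688, 12134, 26044, 49748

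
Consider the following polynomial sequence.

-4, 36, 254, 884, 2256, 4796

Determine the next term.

9026

Δ: 40 , 218 , 630 , 1372 , 2540
Δ²: 178 , 412 , 742 , 1168
Δ³: 234 , 330 , 426
Δ⁴: 96 , 96
The fourth differences are constant (96).
426 + 96 = 522;  1168 + 522 = 1690;  2540 + 1690 = 4230;  4796 + 4230 = 9026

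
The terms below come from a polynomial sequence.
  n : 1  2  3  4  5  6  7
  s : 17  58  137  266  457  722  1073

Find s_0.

41  79  129  191  265  351
38  50  62  74  86
12  12  12  12
The third differences are constant at 12.
Work back: 38 − 12 = 26;  41 − 26 = 15;  17 − 15 = 2

2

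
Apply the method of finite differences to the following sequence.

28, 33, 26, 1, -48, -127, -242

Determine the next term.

-399

5, -7, -25, -49, -79, -115
-12, -18, -24, -30, -36
-6, -6, -6, -6
The third differences are constant (-6).
-36 − 6 = -42;  -115 − 42 = -157;  -242 − 157 = -399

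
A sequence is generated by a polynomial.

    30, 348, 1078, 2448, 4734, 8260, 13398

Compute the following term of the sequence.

20568

D1: 318, 730, 1370, 2286, 3526, 5138
D2: 412, 640, 916, 1240, 1612
D3: 228, 276, 324, 372
D4: 48, 48, 48
Fourth differences constant at 48.
372 + 48 = 420;  1612 + 420 = 2032;  5138 + 2032 = 7170;  13398 + 7170 = 20568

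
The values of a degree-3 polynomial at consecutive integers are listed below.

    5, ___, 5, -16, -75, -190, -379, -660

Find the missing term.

6

Using the last 6 terms:
Δ: -21  -59  -115  -189  -281
Δ²: -38  -56  -74  -92
Δ³: -18  -18  -18
Constant third difference = -18.
Extend backward: -38 + 18 = -20;  -21 + 20 = -1;  5 + 1 = 6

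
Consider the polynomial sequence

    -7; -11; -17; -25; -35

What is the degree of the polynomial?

2

-4, -6, -8, -10
-2, -2, -2
The second differences are constant, so the polynomial has degree 2.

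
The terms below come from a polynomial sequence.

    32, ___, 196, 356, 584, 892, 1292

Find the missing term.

92

Using the last 5 terms:
D1: 160  228  308  400
D2: 68  80  92
D3: 12  12
Constant third difference = 12.
Extend backward: 68 − 12 = 56;  160 − 56 = 104;  196 − 104 = 92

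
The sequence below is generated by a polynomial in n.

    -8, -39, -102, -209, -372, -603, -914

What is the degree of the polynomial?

3

D1: -31, -63, -107, -163, -231, -311
D2: -32, -44, -56, -68, -80
D3: -12, -12, -12, -12
The third differences are constant, so the polynomial has degree 3.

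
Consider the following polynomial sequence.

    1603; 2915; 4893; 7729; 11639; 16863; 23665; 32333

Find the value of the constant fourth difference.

Δ: 1312, 1978, 2836, 3910, 5224, 6802, 8668
Δ²: 666, 858, 1074, 1314, 1578, 1866
Δ³: 192, 216, 240, 264, 288
Δ⁴: 24, 24, 24, 24

24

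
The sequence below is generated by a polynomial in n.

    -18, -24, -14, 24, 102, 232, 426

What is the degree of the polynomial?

D1: -6, 10, 38, 78, 130, 194
D2: 16, 28, 40, 52, 64
D3: 12, 12, 12, 12
The third differences are constant, so the polynomial has degree 3.

3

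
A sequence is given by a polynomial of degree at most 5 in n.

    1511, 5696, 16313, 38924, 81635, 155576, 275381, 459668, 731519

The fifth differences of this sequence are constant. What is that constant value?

480

Δ: 4185, 10617, 22611, 42711, 73941, 119805, 184287, 271851
Δ²: 6432, 11994, 20100, 31230, 45864, 64482, 87564
Δ³: 5562, 8106, 11130, 14634, 18618, 23082
Δ⁴: 2544, 3024, 3504, 3984, 4464
Δ⁵: 480, 480, 480, 480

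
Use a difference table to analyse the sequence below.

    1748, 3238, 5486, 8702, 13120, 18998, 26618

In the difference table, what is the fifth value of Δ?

Δ: 1490, 2248, 3216, 4418, 5878, 7620
Δ²: 758, 968, 1202, 1460, 1742
Δ³: 210, 234, 258, 282
Δ⁴: 24, 24, 24

5878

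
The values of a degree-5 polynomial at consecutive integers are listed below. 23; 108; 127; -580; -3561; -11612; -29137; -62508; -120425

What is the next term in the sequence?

-214276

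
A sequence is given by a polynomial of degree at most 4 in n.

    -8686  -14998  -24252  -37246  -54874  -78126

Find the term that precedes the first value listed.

-4614

-6312  -9254  -12994  -17628  -23252
-2942  -3740  -4634  -5624
-798  -894  -990
-96  -96
The fourth differences are constant at -96.
Work back: -798 + 96 = -702;  -2942 + 702 = -2240;  -6312 + 2240 = -4072;  -8686 + 4072 = -4614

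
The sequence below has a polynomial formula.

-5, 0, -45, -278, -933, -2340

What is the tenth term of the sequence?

-25448

First differences: 5  -45  -233  -655  -1407
Second differences: -50  -188  -422  -752
Third differences: -138  -234  -330
Fourth differences: -96  -96
The fourth differences are constant (-96).
-330 − 96 = -426;  -752 − 426 = -1178;  -1407 − 1178 = -2585;  -2340 − 2585 = -4925
-426 − 96 = -522;  -1178 − 522 = -1700;  -2585 − 1700 = -4285;  -4925 − 4285 = -9210
-522 − 96 = -618;  -1700 − 618 = -2318;  -4285 − 2318 = -6603;  -9210 − 6603 = -15813
-618 − 96 = -714;  -2318 − 714 = -3032;  -6603 − 3032 = -9635;  -15813 − 9635 = -25448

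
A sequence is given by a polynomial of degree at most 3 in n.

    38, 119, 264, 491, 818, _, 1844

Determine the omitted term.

Using the first 5 terms:
81  145  227  327
64  82  100
18  18
Constant third difference = 18.
Extend forward: 100 + 18 = 118;  327 + 118 = 445;  818 + 445 = 1263

1263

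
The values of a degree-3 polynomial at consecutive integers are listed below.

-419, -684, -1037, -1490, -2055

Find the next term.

-2744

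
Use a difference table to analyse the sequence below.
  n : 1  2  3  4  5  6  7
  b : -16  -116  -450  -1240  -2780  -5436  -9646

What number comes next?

Δ: -100, -334, -790, -1540, -2656, -4210
Δ²: -234, -456, -750, -1116, -1554
Δ³: -222, -294, -366, -438
Δ⁴: -72, -72, -72
Constant fourth difference = -72, so extend:
-438 − 72 = -510;  -1554 − 510 = -2064;  -4210 − 2064 = -6274;  -9646 − 6274 = -15920

-15920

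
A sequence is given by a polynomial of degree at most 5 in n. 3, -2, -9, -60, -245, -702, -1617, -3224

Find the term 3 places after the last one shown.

-5, -7, -51, -185, -457, -915, -1607
-2, -44, -134, -272, -458, -692
-42, -90, -138, -186, -234
-48, -48, -48, -48
The fourth differences are constant (-48).
-234 − 48 = -282;  -692 − 282 = -974;  -1607 − 974 = -2581;  -3224 − 2581 = -5805
-282 − 48 = -330;  -974 − 330 = -1304;  -2581 − 1304 = -3885;  -5805 − 3885 = -9690
-330 − 48 = -378;  -1304 − 378 = -1682;  -3885 − 1682 = -5567;  -9690 − 5567 = -15257

-15257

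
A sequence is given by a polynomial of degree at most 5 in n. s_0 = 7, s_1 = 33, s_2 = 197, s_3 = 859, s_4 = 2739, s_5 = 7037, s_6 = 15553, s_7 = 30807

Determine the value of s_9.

26  164  662  1880  4298  8516  15254
138  498  1218  2418  4218  6738
360  720  1200  1800  2520
360  480  600  720
120  120  120
The fifth differences are constant (120).
720 + 120 = 840;  2520 + 840 = 3360;  6738 + 3360 = 10098;  15254 + 10098 = 25352;  30807 + 25352 = 56159
840 + 120 = 960;  3360 + 960 = 4320;  10098 + 4320 = 14418;  25352 + 14418 = 39770;  56159 + 39770 = 95929

95929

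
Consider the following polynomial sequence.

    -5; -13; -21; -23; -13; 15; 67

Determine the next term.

149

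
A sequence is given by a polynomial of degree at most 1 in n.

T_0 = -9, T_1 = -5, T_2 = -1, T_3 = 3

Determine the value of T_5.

First differences: 4  4  4
Constant first difference = 4, so extend:
3 + 4 = 7
7 + 4 = 11

11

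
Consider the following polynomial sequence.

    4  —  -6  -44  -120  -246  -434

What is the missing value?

6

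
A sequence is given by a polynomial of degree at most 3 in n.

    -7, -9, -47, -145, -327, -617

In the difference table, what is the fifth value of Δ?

-290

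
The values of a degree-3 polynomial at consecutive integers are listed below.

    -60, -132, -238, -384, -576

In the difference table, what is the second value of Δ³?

-6

First differences: -72, -106, -146, -192
Second differences: -34, -40, -46
Third differences: -6, -6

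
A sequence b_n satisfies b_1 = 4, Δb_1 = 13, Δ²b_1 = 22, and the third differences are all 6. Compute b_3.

52

Build the table forward from the leading diagonal:
Third differences: 6  6  6
Second differences: 22  28  34
First differences: 13  35  63
b: 4  17  52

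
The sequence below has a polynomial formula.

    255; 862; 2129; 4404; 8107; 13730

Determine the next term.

Δ: 607, 1267, 2275, 3703, 5623
Δ²: 660, 1008, 1428, 1920
Δ³: 348, 420, 492
Δ⁴: 72, 72
Constant fourth difference = 72, so extend:
492 + 72 = 564;  1920 + 564 = 2484;  5623 + 2484 = 8107;  13730 + 8107 = 21837

21837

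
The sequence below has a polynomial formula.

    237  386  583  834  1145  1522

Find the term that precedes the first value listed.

130

First differences: 149  197  251  311  377
Second differences: 48  54  60  66
Third differences: 6  6  6
The third differences are constant at 6.
Work back: 48 − 6 = 42;  149 − 42 = 107;  237 − 107 = 130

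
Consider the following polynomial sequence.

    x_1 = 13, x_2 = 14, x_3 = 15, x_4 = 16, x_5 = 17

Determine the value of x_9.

21

Δ: 1 , 1 , 1 , 1
Constant first difference = 1, so extend:
17 + 1 = 18
18 + 1 = 19
19 + 1 = 20
20 + 1 = 21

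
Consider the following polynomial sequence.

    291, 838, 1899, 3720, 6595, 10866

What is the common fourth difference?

Δ: 547, 1061, 1821, 2875, 4271
Δ²: 514, 760, 1054, 1396
Δ³: 246, 294, 342
Δ⁴: 48, 48

48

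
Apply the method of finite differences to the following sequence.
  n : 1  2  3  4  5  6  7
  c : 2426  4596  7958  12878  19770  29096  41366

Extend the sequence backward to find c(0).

D1: 2170, 3362, 4920, 6892, 9326, 12270
D2: 1192, 1558, 1972, 2434, 2944
D3: 366, 414, 462, 510
D4: 48, 48, 48
The fourth differences are constant at 48.
Work back: 366 − 48 = 318;  1192 − 318 = 874;  2170 − 874 = 1296;  2426 − 1296 = 1130

1130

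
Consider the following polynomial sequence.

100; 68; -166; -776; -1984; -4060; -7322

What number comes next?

-32, -234, -610, -1208, -2076, -3262
-202, -376, -598, -868, -1186
-174, -222, -270, -318
-48, -48, -48
Fourth differences constant at -48.
-318 − 48 = -366;  -1186 − 366 = -1552;  -3262 − 1552 = -4814;  -7322 − 4814 = -12136

-12136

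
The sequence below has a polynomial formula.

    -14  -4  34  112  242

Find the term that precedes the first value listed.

10, 38, 78, 130
28, 40, 52
12, 12
The third differences are constant at 12.
Work back: 28 − 12 = 16;  10 − 16 = -6;  -14 + 6 = -8

-8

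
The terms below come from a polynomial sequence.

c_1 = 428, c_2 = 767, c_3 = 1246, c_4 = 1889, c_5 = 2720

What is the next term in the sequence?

3763

First differences: 339 , 479 , 643 , 831
Second differences: 140 , 164 , 188
Third differences: 24 , 24
The third differences are constant (24).
188 + 24 = 212;  831 + 212 = 1043;  2720 + 1043 = 3763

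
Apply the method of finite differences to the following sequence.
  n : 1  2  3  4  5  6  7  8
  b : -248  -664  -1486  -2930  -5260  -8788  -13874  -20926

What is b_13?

D1: -416 , -822 , -1444 , -2330 , -3528 , -5086 , -7052
D2: -406 , -622 , -886 , -1198 , -1558 , -1966
D3: -216 , -264 , -312 , -360 , -408
D4: -48 , -48 , -48 , -48
The fourth differences are constant (-48).
-408 − 48 = -456;  -1966 − 456 = -2422;  -7052 − 2422 = -9474;  -20926 − 9474 = -30400
-456 − 48 = -504;  -2422 − 504 = -2926;  -9474 − 2926 = -12400;  -30400 − 12400 = -42800
-504 − 48 = -552;  -2926 − 552 = -3478;  -12400 − 3478 = -15878;  -42800 − 15878 = -58678
-552 − 48 = -600;  -3478 − 600 = -4078;  -15878 − 4078 = -19956;  -58678 − 19956 = -78634
-600 − 48 = -648;  -4078 − 648 = -4726;  -19956 − 4726 = -24682;  -78634 − 24682 = -103316

-103316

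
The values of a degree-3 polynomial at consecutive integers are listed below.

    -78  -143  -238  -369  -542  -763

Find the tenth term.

First differences: -65, -95, -131, -173, -221
Second differences: -30, -36, -42, -48
Third differences: -6, -6, -6
Third differences constant at -6.
-48 − 6 = -54;  -221 − 54 = -275;  -763 − 275 = -1038
-54 − 6 = -60;  -275 − 60 = -335;  -1038 − 335 = -1373
-60 − 6 = -66;  -335 − 66 = -401;  -1373 − 401 = -1774
-66 − 6 = -72;  -401 − 72 = -473;  -1774 − 473 = -2247

-2247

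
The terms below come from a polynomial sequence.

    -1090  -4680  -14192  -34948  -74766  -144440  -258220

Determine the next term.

-3590, -9512, -20756, -39818, -69674, -113780
-5922, -11244, -19062, -29856, -44106
-5322, -7818, -10794, -14250
-2496, -2976, -3456
-480, -480
The fifth differences are constant (-480).
-3456 − 480 = -3936;  -14250 − 3936 = -18186;  -44106 − 18186 = -62292;  -113780 − 62292 = -176072;  -258220 − 176072 = -434292

-434292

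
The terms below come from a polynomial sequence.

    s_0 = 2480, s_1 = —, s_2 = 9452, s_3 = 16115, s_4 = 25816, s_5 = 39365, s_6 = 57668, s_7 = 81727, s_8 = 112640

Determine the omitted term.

Using the last 7 terms:
First differences: 6663, 9701, 13549, 18303, 24059, 30913
Second differences: 3038, 3848, 4754, 5756, 6854
Third differences: 810, 906, 1002, 1098
Fourth differences: 96, 96, 96
Constant fourth difference = 96.
Extend backward: 810 − 96 = 714;  3038 − 714 = 2324;  6663 − 2324 = 4339;  9452 − 4339 = 5113

5113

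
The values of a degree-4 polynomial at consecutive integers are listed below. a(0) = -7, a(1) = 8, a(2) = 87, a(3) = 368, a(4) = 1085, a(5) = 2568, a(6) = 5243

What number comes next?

9632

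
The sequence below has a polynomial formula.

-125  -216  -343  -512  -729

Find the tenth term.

-2744

-91, -127, -169, -217
-36, -42, -48
-6, -6
Constant third difference = -6, so extend:
-48 − 6 = -54;  -217 − 54 = -271;  -729 − 271 = -1000
-54 − 6 = -60;  -271 − 60 = -331;  -1000 − 331 = -1331
-60 − 6 = -66;  -331 − 66 = -397;  -1331 − 397 = -1728
-66 − 6 = -72;  -397 − 72 = -469;  -1728 − 469 = -2197
-72 − 6 = -78;  -469 − 78 = -547;  -2197 − 547 = -2744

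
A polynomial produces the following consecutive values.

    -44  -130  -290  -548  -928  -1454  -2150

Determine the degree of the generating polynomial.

3

D1: -86, -160, -258, -380, -526, -696
D2: -74, -98, -122, -146, -170
D3: -24, -24, -24, -24
The third differences are constant, so the polynomial has degree 3.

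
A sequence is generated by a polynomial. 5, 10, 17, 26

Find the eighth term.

First differences: 5  7  9
Second differences: 2  2
Constant second difference = 2, so extend:
9 + 2 = 11;  26 + 11 = 37
11 + 2 = 13;  37 + 13 = 50
13 + 2 = 15;  50 + 15 = 65
15 + 2 = 17;  65 + 17 = 82

82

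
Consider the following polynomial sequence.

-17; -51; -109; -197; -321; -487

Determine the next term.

D1: -34  -58  -88  -124  -166
D2: -24  -30  -36  -42
D3: -6  -6  -6
The third differences are constant (-6).
-42 − 6 = -48;  -166 − 48 = -214;  -487 − 214 = -701

-701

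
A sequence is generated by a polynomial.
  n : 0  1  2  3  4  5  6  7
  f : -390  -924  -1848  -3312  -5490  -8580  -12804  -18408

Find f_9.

-34860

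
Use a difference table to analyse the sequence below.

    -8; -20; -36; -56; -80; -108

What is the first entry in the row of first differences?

First differences: -12, -16, -20, -24, -28
Second differences: -4, -4, -4, -4

-12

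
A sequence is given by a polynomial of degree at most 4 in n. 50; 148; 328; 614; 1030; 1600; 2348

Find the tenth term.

First differences: 98, 180, 286, 416, 570, 748
Second differences: 82, 106, 130, 154, 178
Third differences: 24, 24, 24, 24
Third differences constant at 24.
178 + 24 = 202;  748 + 202 = 950;  2348 + 950 = 3298
202 + 24 = 226;  950 + 226 = 1176;  3298 + 1176 = 4474
226 + 24 = 250;  1176 + 250 = 1426;  4474 + 1426 = 5900

5900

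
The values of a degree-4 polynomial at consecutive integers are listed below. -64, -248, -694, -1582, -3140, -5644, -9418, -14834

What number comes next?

Δ: -184  -446  -888  -1558  -2504  -3774  -5416
Δ²: -262  -442  -670  -946  -1270  -1642
Δ³: -180  -228  -276  -324  -372
Δ⁴: -48  -48  -48  -48
Constant fourth difference = -48, so extend:
-372 − 48 = -420;  -1642 − 420 = -2062;  -5416 − 2062 = -7478;  -14834 − 7478 = -22312

-22312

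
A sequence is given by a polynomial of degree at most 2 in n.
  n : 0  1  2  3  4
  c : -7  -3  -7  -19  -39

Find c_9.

4 , -4 , -12 , -20
-8 , -8 , -8
Second differences constant at -8.
-20 − 8 = -28;  -39 − 28 = -67
-28 − 8 = -36;  -67 − 36 = -103
-36 − 8 = -44;  -103 − 44 = -147
-44 − 8 = -52;  -147 − 52 = -199
-52 − 8 = -60;  -199 − 60 = -259

-259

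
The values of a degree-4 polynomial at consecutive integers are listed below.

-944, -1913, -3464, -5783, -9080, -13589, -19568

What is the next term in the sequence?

-27299

D1: -969, -1551, -2319, -3297, -4509, -5979
D2: -582, -768, -978, -1212, -1470
D3: -186, -210, -234, -258
D4: -24, -24, -24
Constant fourth difference = -24, so extend:
-258 − 24 = -282;  -1470 − 282 = -1752;  -5979 − 1752 = -7731;  -19568 − 7731 = -27299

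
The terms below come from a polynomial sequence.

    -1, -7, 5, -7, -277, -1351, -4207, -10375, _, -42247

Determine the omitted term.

-22057

Using the first 8 terms:
First differences: -6  12  -12  -270  -1074  -2856  -6168
Second differences: 18  -24  -258  -804  -1782  -3312
Third differences: -42  -234  -546  -978  -1530
Fourth differences: -192  -312  -432  -552
Fifth differences: -120  -120  -120
Constant fifth difference = -120.
Extend forward: -552 − 120 = -672;  -1530 − 672 = -2202;  -3312 − 2202 = -5514;  -6168 − 5514 = -11682;  -10375 − 11682 = -22057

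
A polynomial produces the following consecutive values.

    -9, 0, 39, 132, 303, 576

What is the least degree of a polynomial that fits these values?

9, 39, 93, 171, 273
30, 54, 78, 102
24, 24, 24
The third differences are constant, so the polynomial has degree 3.

3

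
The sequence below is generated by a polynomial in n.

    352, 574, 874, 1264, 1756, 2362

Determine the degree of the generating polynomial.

First differences: 222, 300, 390, 492, 606
Second differences: 78, 90, 102, 114
Third differences: 12, 12, 12
The third differences are constant, so the polynomial has degree 3.

3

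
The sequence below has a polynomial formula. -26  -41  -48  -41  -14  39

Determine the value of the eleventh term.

904

First differences: -15 , -7 , 7 , 27 , 53
Second differences: 8 , 14 , 20 , 26
Third differences: 6 , 6 , 6
Constant third difference = 6, so extend:
26 + 6 = 32;  53 + 32 = 85;  39 + 85 = 124
32 + 6 = 38;  85 + 38 = 123;  124 + 123 = 247
38 + 6 = 44;  123 + 44 = 167;  247 + 167 = 414
44 + 6 = 50;  167 + 50 = 217;  414 + 217 = 631
50 + 6 = 56;  217 + 56 = 273;  631 + 273 = 904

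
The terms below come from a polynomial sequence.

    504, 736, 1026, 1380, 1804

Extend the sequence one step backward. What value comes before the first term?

First differences: 232  290  354  424
Second differences: 58  64  70
Third differences: 6  6
The third differences are constant at 6.
Work back: 58 − 6 = 52;  232 − 52 = 180;  504 − 180 = 324

324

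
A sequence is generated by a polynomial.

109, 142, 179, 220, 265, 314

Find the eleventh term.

619

33, 37, 41, 45, 49
4, 4, 4, 4
Constant second difference = 4, so extend:
49 + 4 = 53;  314 + 53 = 367
53 + 4 = 57;  367 + 57 = 424
57 + 4 = 61;  424 + 61 = 485
61 + 4 = 65;  485 + 65 = 550
65 + 4 = 69;  550 + 69 = 619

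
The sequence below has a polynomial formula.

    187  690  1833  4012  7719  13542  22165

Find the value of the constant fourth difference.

First differences: 503, 1143, 2179, 3707, 5823, 8623
Second differences: 640, 1036, 1528, 2116, 2800
Third differences: 396, 492, 588, 684
Fourth differences: 96, 96, 96

96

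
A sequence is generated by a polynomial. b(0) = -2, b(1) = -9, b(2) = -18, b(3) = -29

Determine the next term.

-42

D1: -7 , -9 , -11
D2: -2 , -2
Second differences constant at -2.
-11 − 2 = -13;  -29 − 13 = -42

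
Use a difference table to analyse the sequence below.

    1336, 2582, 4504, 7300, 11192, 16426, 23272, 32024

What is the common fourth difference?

24

First differences: 1246, 1922, 2796, 3892, 5234, 6846, 8752
Second differences: 676, 874, 1096, 1342, 1612, 1906
Third differences: 198, 222, 246, 270, 294
Fourth differences: 24, 24, 24, 24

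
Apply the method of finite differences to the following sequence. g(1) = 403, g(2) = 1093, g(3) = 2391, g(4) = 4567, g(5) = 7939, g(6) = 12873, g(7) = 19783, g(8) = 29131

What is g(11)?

77143

690, 1298, 2176, 3372, 4934, 6910, 9348
608, 878, 1196, 1562, 1976, 2438
270, 318, 366, 414, 462
48, 48, 48, 48
The fourth differences are constant (48).
462 + 48 = 510;  2438 + 510 = 2948;  9348 + 2948 = 12296;  29131 + 12296 = 41427
510 + 48 = 558;  2948 + 558 = 3506;  12296 + 3506 = 15802;  41427 + 15802 = 57229
558 + 48 = 606;  3506 + 606 = 4112;  15802 + 4112 = 19914;  57229 + 19914 = 77143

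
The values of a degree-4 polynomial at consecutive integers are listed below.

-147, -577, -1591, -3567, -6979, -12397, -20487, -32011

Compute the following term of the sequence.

First differences: -430  -1014  -1976  -3412  -5418  -8090  -11524
Second differences: -584  -962  -1436  -2006  -2672  -3434
Third differences: -378  -474  -570  -666  -762
Fourth differences: -96  -96  -96  -96
Fourth differences constant at -96.
-762 − 96 = -858;  -3434 − 858 = -4292;  -11524 − 4292 = -15816;  -32011 − 15816 = -47827

-47827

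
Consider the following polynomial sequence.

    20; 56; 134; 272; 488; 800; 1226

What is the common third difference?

First differences: 36, 78, 138, 216, 312, 426
Second differences: 42, 60, 78, 96, 114
Third differences: 18, 18, 18, 18

18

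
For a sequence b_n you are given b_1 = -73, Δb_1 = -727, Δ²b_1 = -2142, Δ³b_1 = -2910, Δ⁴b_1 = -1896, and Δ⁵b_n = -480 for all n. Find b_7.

-126085

Build the table forward from the leading diagonal:
Fifth differences: -480, -480, -480, -480, -480, -480, -480
Fourth differences: -1896, -2376, -2856, -3336, -3816, -4296, -4776
Third differences: -2910, -4806, -7182, -10038, -13374, -17190, -21486
Second differences: -2142, -5052, -9858, -17040, -27078, -40452, -57642
First differences: -727, -2869, -7921, -17779, -34819, -61897, -102349
b: -73, -800, -3669, -11590, -29369, -64188, -126085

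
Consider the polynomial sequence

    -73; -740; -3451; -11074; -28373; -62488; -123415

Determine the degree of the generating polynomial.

5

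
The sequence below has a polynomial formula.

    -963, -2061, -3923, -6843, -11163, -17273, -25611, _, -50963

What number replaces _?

-36663

Using the first 7 terms:
D1: -1098, -1862, -2920, -4320, -6110, -8338
D2: -764, -1058, -1400, -1790, -2228
D3: -294, -342, -390, -438
D4: -48, -48, -48
Constant fourth difference = -48.
Extend forward: -438 − 48 = -486;  -2228 − 486 = -2714;  -8338 − 2714 = -11052;  -25611 − 11052 = -36663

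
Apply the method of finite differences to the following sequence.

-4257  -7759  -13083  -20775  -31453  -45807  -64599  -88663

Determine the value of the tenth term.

Δ: -3502  -5324  -7692  -10678  -14354  -18792  -24064
Δ²: -1822  -2368  -2986  -3676  -4438  -5272
Δ³: -546  -618  -690  -762  -834
Δ⁴: -72  -72  -72  -72
Constant fourth difference = -72, so extend:
-834 − 72 = -906;  -5272 − 906 = -6178;  -24064 − 6178 = -30242;  -88663 − 30242 = -118905
-906 − 72 = -978;  -6178 − 978 = -7156;  -30242 − 7156 = -37398;  -118905 − 37398 = -156303

-156303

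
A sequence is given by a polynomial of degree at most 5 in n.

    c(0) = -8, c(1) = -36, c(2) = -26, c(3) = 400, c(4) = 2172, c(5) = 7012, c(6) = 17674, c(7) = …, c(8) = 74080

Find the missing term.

38184

Using the first 7 terms:
D1: -28  10  426  1772  4840  10662
D2: 38  416  1346  3068  5822
D3: 378  930  1722  2754
D4: 552  792  1032
D5: 240  240
Constant fifth difference = 240.
Extend forward: 1032 + 240 = 1272;  2754 + 1272 = 4026;  5822 + 4026 = 9848;  10662 + 9848 = 20510;  17674 + 20510 = 38184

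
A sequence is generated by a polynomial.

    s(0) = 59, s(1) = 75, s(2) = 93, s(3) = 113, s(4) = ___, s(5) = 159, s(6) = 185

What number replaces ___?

135

Using the first 4 terms:
Δ: 16  18  20
Δ²: 2  2
Constant second difference = 2.
Extend forward: 20 + 2 = 22;  113 + 22 = 135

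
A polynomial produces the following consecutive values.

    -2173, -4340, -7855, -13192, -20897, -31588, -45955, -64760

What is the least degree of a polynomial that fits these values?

First differences: -2167, -3515, -5337, -7705, -10691, -14367, -18805
Second differences: -1348, -1822, -2368, -2986, -3676, -4438
Third differences: -474, -546, -618, -690, -762
Fourth differences: -72, -72, -72, -72
The fourth differences are constant, so the polynomial has degree 4.

4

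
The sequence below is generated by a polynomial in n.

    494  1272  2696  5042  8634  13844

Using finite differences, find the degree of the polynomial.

4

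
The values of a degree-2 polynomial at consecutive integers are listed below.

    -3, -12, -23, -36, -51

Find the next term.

-68

Δ: -9, -11, -13, -15
Δ²: -2, -2, -2
Second differences constant at -2.
-15 − 2 = -17;  -51 − 17 = -68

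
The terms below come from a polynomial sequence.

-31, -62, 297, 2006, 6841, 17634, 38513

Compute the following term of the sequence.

Δ: -31 , 359 , 1709 , 4835 , 10793 , 20879
Δ²: 390 , 1350 , 3126 , 5958 , 10086
Δ³: 960 , 1776 , 2832 , 4128
Δ⁴: 816 , 1056 , 1296
Δ⁵: 240 , 240
Fifth differences constant at 240.
1296 + 240 = 1536;  4128 + 1536 = 5664;  10086 + 5664 = 15750;  20879 + 15750 = 36629;  38513 + 36629 = 75142

75142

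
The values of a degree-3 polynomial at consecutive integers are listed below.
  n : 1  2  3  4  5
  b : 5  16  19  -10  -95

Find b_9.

-1475

D1: 11 , 3 , -29 , -85
D2: -8 , -32 , -56
D3: -24 , -24
Third differences constant at -24.
-56 − 24 = -80;  -85 − 80 = -165;  -95 − 165 = -260
-80 − 24 = -104;  -165 − 104 = -269;  -260 − 269 = -529
-104 − 24 = -128;  -269 − 128 = -397;  -529 − 397 = -926
-128 − 24 = -152;  -397 − 152 = -549;  -926 − 549 = -1475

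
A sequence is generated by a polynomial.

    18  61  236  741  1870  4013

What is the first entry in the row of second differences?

First differences: 43, 175, 505, 1129, 2143
Second differences: 132, 330, 624, 1014
Third differences: 198, 294, 390
Fourth differences: 96, 96

132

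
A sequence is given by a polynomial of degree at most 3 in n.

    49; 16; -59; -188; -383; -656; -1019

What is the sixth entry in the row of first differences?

Δ: -33, -75, -129, -195, -273, -363
Δ²: -42, -54, -66, -78, -90
Δ³: -12, -12, -12, -12

-363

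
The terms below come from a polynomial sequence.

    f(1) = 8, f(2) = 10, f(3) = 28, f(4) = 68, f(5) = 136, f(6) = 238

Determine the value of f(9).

808

2, 18, 40, 68, 102
16, 22, 28, 34
6, 6, 6
Constant third difference = 6, so extend:
34 + 6 = 40;  102 + 40 = 142;  238 + 142 = 380
40 + 6 = 46;  142 + 46 = 188;  380 + 188 = 568
46 + 6 = 52;  188 + 52 = 240;  568 + 240 = 808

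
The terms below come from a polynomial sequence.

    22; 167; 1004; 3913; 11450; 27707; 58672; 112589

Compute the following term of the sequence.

200318

D1: 145  837  2909  7537  16257  30965  53917
D2: 692  2072  4628  8720  14708  22952
D3: 1380  2556  4092  5988  8244
D4: 1176  1536  1896  2256
D5: 360  360  360
Fifth differences constant at 360.
2256 + 360 = 2616;  8244 + 2616 = 10860;  22952 + 10860 = 33812;  53917 + 33812 = 87729;  112589 + 87729 = 200318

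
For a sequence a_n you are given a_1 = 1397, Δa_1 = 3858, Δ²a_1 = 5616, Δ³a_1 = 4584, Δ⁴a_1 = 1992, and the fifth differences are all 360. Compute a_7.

232505

Build the table forward from the leading diagonal:
D5: 360, 360, 360, 360, 360, 360, 360
D4: 1992, 2352, 2712, 3072, 3432, 3792, 4152
D3: 4584, 6576, 8928, 11640, 14712, 18144, 21936
D2: 5616, 10200, 16776, 25704, 37344, 52056, 70200
D1: 3858, 9474, 19674, 36450, 62154, 99498, 151554
a: 1397, 5255, 14729, 34403, 70853, 133007, 232505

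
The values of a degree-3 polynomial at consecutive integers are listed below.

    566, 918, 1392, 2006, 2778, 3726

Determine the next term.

4868

D1: 352  474  614  772  948
D2: 122  140  158  176
D3: 18  18  18
Third differences constant at 18.
176 + 18 = 194;  948 + 194 = 1142;  3726 + 1142 = 4868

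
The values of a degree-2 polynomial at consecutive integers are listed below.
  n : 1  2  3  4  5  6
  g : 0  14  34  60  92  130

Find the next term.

174

Δ: 14 , 20 , 26 , 32 , 38
Δ²: 6 , 6 , 6 , 6
Constant second difference = 6, so extend:
38 + 6 = 44;  130 + 44 = 174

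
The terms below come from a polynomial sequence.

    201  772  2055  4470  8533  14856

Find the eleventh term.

108511

First differences: 571, 1283, 2415, 4063, 6323
Second differences: 712, 1132, 1648, 2260
Third differences: 420, 516, 612
Fourth differences: 96, 96
Constant fourth difference = 96, so extend:
612 + 96 = 708;  2260 + 708 = 2968;  6323 + 2968 = 9291;  14856 + 9291 = 24147
708 + 96 = 804;  2968 + 804 = 3772;  9291 + 3772 = 13063;  24147 + 13063 = 37210
804 + 96 = 900;  3772 + 900 = 4672;  13063 + 4672 = 17735;  37210 + 17735 = 54945
900 + 96 = 996;  4672 + 996 = 5668;  17735 + 5668 = 23403;  54945 + 23403 = 78348
996 + 96 = 1092;  5668 + 1092 = 6760;  23403 + 6760 = 30163;  78348 + 30163 = 108511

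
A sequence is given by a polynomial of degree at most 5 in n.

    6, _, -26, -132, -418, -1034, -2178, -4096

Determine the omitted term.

2

Using the last 6 terms:
Δ: -106, -286, -616, -1144, -1918
Δ²: -180, -330, -528, -774
Δ³: -150, -198, -246
Δ⁴: -48, -48
Constant fourth difference = -48.
Extend backward: -150 + 48 = -102;  -180 + 102 = -78;  -106 + 78 = -28;  -26 + 28 = 2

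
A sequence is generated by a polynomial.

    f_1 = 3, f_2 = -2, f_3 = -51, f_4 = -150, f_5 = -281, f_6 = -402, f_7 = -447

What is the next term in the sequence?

-326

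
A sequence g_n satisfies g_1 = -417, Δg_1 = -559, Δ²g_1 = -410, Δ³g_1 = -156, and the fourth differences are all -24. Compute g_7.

-13401

Build the table forward from the leading diagonal:
Δ⁴: -24  -24  -24  -24  -24  -24  -24
Δ³: -156  -180  -204  -228  -252  -276  -300
Δ²: -410  -566  -746  -950  -1178  -1430  -1706
Δ: -559  -969  -1535  -2281  -3231  -4409  -5839
g: -417  -976  -1945  -3480  -5761  -8992  -13401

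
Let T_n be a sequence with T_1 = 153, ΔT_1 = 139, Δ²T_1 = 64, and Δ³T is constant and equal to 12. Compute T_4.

774

Build the table forward from the leading diagonal:
D3: 12, 12, 12, 12
D2: 64, 76, 88, 100
D1: 139, 203, 279, 367
T: 153, 292, 495, 774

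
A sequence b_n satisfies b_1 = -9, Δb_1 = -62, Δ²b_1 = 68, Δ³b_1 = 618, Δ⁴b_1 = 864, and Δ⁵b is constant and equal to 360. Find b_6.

11221

Build the table forward from the leading diagonal:
Δ⁵: 360, 360, 360, 360, 360, 360
Δ⁴: 864, 1224, 1584, 1944, 2304, 2664
Δ³: 618, 1482, 2706, 4290, 6234, 8538
Δ²: 68, 686, 2168, 4874, 9164, 15398
Δ: -62, 6, 692, 2860, 7734, 16898
b: -9, -71, -65, 627, 3487, 11221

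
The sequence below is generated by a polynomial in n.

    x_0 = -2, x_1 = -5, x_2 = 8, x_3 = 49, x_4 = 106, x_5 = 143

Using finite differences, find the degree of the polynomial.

4

-3, 13, 41, 57, 37
16, 28, 16, -20
12, -12, -36
-24, -24
The fourth differences are constant, so the polynomial has degree 4.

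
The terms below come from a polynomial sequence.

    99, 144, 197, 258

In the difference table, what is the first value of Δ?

Δ: 45, 53, 61
Δ²: 8, 8

45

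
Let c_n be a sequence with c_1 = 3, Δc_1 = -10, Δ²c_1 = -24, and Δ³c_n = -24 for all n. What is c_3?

-41

Build the table forward from the leading diagonal:
Δ³: -24, -24, -24
Δ²: -24, -48, -72
Δ: -10, -34, -82
c: 3, -7, -41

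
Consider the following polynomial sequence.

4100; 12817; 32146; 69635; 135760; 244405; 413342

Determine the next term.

First differences: 8717, 19329, 37489, 66125, 108645, 168937
Second differences: 10612, 18160, 28636, 42520, 60292
Third differences: 7548, 10476, 13884, 17772
Fourth differences: 2928, 3408, 3888
Fifth differences: 480, 480
Fifth differences constant at 480.
3888 + 480 = 4368;  17772 + 4368 = 22140;  60292 + 22140 = 82432;  168937 + 82432 = 251369;  413342 + 251369 = 664711

664711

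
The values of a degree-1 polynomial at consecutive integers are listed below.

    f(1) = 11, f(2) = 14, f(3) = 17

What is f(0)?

8

Δ: 3  3
The first differences are constant at 3.
Work back: 11 − 3 = 8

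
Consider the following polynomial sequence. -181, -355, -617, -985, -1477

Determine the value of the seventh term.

-2905

Δ: -174  -262  -368  -492
Δ²: -88  -106  -124
Δ³: -18  -18
The third differences are constant (-18).
-124 − 18 = -142;  -492 − 142 = -634;  -1477 − 634 = -2111
-142 − 18 = -160;  -634 − 160 = -794;  -2111 − 794 = -2905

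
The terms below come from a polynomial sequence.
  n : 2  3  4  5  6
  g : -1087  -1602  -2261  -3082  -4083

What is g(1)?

-515  -659  -821  -1001
-144  -162  -180
-18  -18
The third differences are constant at -18.
Work back: -144 + 18 = -126;  -515 + 126 = -389;  -1087 + 389 = -698

-698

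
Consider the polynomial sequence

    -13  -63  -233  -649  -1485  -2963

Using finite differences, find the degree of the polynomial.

4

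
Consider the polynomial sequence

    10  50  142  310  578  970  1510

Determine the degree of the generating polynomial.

3

40, 92, 168, 268, 392, 540
52, 76, 100, 124, 148
24, 24, 24, 24
The third differences are constant, so the polynomial has degree 3.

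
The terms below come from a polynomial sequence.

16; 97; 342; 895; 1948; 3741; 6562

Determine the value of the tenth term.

D1: 81  245  553  1053  1793  2821
D2: 164  308  500  740  1028
D3: 144  192  240  288
D4: 48  48  48
Constant fourth difference = 48, so extend:
288 + 48 = 336;  1028 + 336 = 1364;  2821 + 1364 = 4185;  6562 + 4185 = 10747
336 + 48 = 384;  1364 + 384 = 1748;  4185 + 1748 = 5933;  10747 + 5933 = 16680
384 + 48 = 432;  1748 + 432 = 2180;  5933 + 2180 = 8113;  16680 + 8113 = 24793

24793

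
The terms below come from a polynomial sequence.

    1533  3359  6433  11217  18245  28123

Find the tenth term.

First differences: 1826 , 3074 , 4784 , 7028 , 9878
Second differences: 1248 , 1710 , 2244 , 2850
Third differences: 462 , 534 , 606
Fourth differences: 72 , 72
Fourth differences constant at 72.
606 + 72 = 678;  2850 + 678 = 3528;  9878 + 3528 = 13406;  28123 + 13406 = 41529
678 + 72 = 750;  3528 + 750 = 4278;  13406 + 4278 = 17684;  41529 + 17684 = 59213
750 + 72 = 822;  4278 + 822 = 5100;  17684 + 5100 = 22784;  59213 + 22784 = 81997
822 + 72 = 894;  5100 + 894 = 5994;  22784 + 5994 = 28778;  81997 + 28778 = 110775

110775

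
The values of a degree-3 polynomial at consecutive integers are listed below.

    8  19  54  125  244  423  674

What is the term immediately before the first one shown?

9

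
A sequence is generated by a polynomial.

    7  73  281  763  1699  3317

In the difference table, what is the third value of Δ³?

D1: 66, 208, 482, 936, 1618
D2: 142, 274, 454, 682
D3: 132, 180, 228
D4: 48, 48

228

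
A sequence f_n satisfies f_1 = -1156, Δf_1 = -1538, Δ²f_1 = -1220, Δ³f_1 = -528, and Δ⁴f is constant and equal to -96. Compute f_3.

-5452

Build the table forward from the leading diagonal:
D4: -96  -96  -96
D3: -528  -624  -720
D2: -1220  -1748  -2372
D1: -1538  -2758  -4506
f: -1156  -2694  -5452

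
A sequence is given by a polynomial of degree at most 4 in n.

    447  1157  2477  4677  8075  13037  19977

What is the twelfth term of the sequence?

102197

D1: 710  1320  2200  3398  4962  6940
D2: 610  880  1198  1564  1978
D3: 270  318  366  414
D4: 48  48  48
Fourth differences constant at 48.
414 + 48 = 462;  1978 + 462 = 2440;  6940 + 2440 = 9380;  19977 + 9380 = 29357
462 + 48 = 510;  2440 + 510 = 2950;  9380 + 2950 = 12330;  29357 + 12330 = 41687
510 + 48 = 558;  2950 + 558 = 3508;  12330 + 3508 = 15838;  41687 + 15838 = 57525
558 + 48 = 606;  3508 + 606 = 4114;  15838 + 4114 = 19952;  57525 + 19952 = 77477
606 + 48 = 654;  4114 + 654 = 4768;  19952 + 4768 = 24720;  77477 + 24720 = 102197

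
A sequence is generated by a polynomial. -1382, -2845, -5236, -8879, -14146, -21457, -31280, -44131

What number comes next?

Δ: -1463  -2391  -3643  -5267  -7311  -9823  -12851
Δ²: -928  -1252  -1624  -2044  -2512  -3028
Δ³: -324  -372  -420  -468  -516
Δ⁴: -48  -48  -48  -48
Fourth differences constant at -48.
-516 − 48 = -564;  -3028 − 564 = -3592;  -12851 − 3592 = -16443;  -44131 − 16443 = -60574

-60574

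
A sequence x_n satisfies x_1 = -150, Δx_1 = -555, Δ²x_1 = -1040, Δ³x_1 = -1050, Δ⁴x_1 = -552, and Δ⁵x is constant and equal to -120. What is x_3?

Build the table forward from the leading diagonal:
Δ⁵: -120, -120, -120
Δ⁴: -552, -672, -792
Δ³: -1050, -1602, -2274
Δ²: -1040, -2090, -3692
Δ: -555, -1595, -3685
x: -150, -705, -2300

-2300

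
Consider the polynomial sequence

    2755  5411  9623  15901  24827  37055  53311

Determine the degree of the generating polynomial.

4

2656, 4212, 6278, 8926, 12228, 16256
1556, 2066, 2648, 3302, 4028
510, 582, 654, 726
72, 72, 72
The fourth differences are constant, so the polynomial has degree 4.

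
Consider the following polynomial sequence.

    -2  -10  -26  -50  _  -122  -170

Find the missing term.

Using the first 4 terms:
First differences: -8  -16  -24
Second differences: -8  -8
Constant second difference = -8.
Extend forward: -24 − 8 = -32;  -50 − 32 = -82

-82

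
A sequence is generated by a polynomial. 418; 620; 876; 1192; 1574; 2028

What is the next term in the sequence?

D1: 202  256  316  382  454
D2: 54  60  66  72
D3: 6  6  6
Third differences constant at 6.
72 + 6 = 78;  454 + 78 = 532;  2028 + 532 = 2560

2560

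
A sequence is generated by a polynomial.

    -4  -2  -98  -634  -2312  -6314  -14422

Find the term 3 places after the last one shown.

-92722

D1: 2  -96  -536  -1678  -4002  -8108
D2: -98  -440  -1142  -2324  -4106
D3: -342  -702  -1182  -1782
D4: -360  -480  -600
D5: -120  -120
Fifth differences constant at -120.
-600 − 120 = -720;  -1782 − 720 = -2502;  -4106 − 2502 = -6608;  -8108 − 6608 = -14716;  -14422 − 14716 = -29138
-720 − 120 = -840;  -2502 − 840 = -3342;  -6608 − 3342 = -9950;  -14716 − 9950 = -24666;  -29138 − 24666 = -53804
-840 − 120 = -960;  -3342 − 960 = -4302;  -9950 − 4302 = -14252;  -24666 − 14252 = -38918;  -53804 − 38918 = -92722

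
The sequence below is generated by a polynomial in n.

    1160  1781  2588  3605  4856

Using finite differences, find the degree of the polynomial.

3

621, 807, 1017, 1251
186, 210, 234
24, 24
The third differences are constant, so the polynomial has degree 3.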